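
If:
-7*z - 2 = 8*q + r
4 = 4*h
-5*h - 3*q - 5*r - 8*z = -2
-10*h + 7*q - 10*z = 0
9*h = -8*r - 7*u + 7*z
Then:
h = 1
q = 200/559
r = 5/13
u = -9684/3913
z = -419/559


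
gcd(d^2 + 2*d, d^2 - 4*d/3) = d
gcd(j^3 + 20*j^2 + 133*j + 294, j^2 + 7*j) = j + 7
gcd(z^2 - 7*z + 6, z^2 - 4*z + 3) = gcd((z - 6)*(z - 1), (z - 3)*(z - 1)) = z - 1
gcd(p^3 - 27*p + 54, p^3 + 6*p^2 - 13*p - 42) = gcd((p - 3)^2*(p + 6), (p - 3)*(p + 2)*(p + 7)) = p - 3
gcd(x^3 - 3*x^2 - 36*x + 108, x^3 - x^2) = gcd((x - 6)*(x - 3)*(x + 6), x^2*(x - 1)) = 1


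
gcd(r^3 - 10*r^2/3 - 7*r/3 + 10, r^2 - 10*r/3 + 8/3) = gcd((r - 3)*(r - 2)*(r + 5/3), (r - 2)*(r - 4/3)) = r - 2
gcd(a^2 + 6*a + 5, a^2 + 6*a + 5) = a^2 + 6*a + 5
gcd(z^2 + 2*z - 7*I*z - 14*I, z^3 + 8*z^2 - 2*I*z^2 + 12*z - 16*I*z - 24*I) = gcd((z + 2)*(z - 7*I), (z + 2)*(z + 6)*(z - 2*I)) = z + 2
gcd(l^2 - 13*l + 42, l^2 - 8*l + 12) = l - 6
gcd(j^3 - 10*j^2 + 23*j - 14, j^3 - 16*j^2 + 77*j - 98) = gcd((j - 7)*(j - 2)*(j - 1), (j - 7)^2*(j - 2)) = j^2 - 9*j + 14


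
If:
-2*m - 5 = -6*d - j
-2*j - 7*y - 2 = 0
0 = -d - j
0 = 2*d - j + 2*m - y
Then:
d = 11/18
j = -11/18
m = -35/36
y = -1/9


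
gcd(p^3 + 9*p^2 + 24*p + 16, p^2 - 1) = p + 1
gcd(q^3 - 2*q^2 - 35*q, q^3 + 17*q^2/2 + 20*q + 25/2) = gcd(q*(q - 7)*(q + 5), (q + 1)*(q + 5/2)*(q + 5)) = q + 5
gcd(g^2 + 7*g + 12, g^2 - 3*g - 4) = 1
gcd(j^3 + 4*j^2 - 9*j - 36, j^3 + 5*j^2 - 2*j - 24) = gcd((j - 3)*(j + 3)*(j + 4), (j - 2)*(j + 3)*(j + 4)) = j^2 + 7*j + 12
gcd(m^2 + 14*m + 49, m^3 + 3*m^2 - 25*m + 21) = m + 7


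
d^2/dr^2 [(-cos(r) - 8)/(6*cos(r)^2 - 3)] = (-36*sin(r)^4*cos(r) - 128*sin(r)^4 + 128*sin(r)^2 + 10*cos(r) - 9*cos(3*r) + 2*cos(5*r) + 32)/(3*(2*sin(r)^2 - 1)^3)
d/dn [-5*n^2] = -10*n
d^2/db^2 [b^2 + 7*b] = 2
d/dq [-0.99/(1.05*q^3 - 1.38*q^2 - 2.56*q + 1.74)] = (3.1185*q^2 - 2.7324*q - 2.5344)/(1.05*q^3 - 1.38*q^2 - 2.56*q + 1.74)^2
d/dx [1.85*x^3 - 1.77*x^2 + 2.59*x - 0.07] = 5.55*x^2 - 3.54*x + 2.59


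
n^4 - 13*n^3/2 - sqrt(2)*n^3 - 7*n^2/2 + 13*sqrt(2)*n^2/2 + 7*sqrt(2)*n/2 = n*(n - 7)*(n + 1/2)*(n - sqrt(2))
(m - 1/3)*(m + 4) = m^2 + 11*m/3 - 4/3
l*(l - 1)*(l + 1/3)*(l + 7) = l^4 + 19*l^3/3 - 5*l^2 - 7*l/3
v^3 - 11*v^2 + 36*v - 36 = (v - 6)*(v - 3)*(v - 2)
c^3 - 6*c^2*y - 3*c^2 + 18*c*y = c*(c - 3)*(c - 6*y)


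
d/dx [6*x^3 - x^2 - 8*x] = 18*x^2 - 2*x - 8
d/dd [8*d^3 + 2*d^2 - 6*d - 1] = 24*d^2 + 4*d - 6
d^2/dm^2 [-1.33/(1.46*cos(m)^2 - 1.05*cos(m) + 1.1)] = (11.340112*(1 - cos(m)^2)^2 - 6.11667*cos(m)^3 - 1.407539*cos(m)^2 + 13.76949*cos(m) - 10.000802)/(1.46*cos(m)^2 - 1.05*cos(m) + 1.1)^3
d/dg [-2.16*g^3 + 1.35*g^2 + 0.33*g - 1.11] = -6.48*g^2 + 2.7*g + 0.33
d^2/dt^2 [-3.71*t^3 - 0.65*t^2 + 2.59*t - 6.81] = -22.26*t - 1.3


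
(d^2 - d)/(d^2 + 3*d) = (d - 1)/(d + 3)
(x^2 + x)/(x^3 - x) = 1/(x - 1)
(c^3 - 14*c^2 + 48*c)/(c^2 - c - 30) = c*(c - 8)/(c + 5)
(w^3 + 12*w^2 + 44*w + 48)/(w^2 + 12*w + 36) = (w^2 + 6*w + 8)/(w + 6)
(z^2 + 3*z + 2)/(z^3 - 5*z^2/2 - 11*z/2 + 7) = 2*(z + 1)/(2*z^2 - 9*z + 7)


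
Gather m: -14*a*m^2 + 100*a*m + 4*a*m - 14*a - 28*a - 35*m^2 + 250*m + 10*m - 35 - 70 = -42*a + m^2*(-14*a - 35) + m*(104*a + 260) - 105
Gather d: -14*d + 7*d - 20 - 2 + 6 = -7*d - 16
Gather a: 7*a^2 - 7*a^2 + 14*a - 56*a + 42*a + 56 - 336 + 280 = 0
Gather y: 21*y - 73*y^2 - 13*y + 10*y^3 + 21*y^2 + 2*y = 10*y^3 - 52*y^2 + 10*y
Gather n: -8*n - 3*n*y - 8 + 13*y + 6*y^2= n*(-3*y - 8) + 6*y^2 + 13*y - 8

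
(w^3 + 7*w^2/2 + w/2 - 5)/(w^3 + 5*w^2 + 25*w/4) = 2*(w^2 + w - 2)/(w*(2*w + 5))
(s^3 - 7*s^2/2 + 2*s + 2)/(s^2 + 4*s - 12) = (s^2 - 3*s/2 - 1)/(s + 6)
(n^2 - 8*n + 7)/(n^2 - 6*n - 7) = (n - 1)/(n + 1)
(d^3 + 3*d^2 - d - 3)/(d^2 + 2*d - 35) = (d^3 + 3*d^2 - d - 3)/(d^2 + 2*d - 35)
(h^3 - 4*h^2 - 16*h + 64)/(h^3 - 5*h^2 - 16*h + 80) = (h - 4)/(h - 5)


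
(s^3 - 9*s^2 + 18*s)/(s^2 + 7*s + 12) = s*(s^2 - 9*s + 18)/(s^2 + 7*s + 12)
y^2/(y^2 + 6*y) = y/(y + 6)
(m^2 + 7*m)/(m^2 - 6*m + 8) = m*(m + 7)/(m^2 - 6*m + 8)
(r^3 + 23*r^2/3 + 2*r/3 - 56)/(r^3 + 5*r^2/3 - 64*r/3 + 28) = (r + 4)/(r - 2)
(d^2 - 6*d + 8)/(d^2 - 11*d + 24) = (d^2 - 6*d + 8)/(d^2 - 11*d + 24)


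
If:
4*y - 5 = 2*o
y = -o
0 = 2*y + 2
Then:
No Solution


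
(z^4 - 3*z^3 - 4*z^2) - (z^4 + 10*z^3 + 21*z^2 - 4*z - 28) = -13*z^3 - 25*z^2 + 4*z + 28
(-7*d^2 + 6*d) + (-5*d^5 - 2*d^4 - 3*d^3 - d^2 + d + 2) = -5*d^5 - 2*d^4 - 3*d^3 - 8*d^2 + 7*d + 2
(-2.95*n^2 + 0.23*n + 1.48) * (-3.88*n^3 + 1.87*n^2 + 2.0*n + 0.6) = 11.446*n^5 - 6.4089*n^4 - 11.2123*n^3 + 1.4576*n^2 + 3.098*n + 0.888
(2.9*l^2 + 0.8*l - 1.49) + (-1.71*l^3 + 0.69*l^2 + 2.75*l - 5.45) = -1.71*l^3 + 3.59*l^2 + 3.55*l - 6.94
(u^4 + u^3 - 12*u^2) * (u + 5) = u^5 + 6*u^4 - 7*u^3 - 60*u^2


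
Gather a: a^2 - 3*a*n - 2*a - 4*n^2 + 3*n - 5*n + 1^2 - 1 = a^2 + a*(-3*n - 2) - 4*n^2 - 2*n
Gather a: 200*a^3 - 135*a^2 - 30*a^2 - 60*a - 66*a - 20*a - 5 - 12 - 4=200*a^3 - 165*a^2 - 146*a - 21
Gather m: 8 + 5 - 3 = 10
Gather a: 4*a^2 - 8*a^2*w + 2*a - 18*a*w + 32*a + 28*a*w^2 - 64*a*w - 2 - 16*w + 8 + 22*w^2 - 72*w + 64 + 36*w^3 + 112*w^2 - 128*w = a^2*(4 - 8*w) + a*(28*w^2 - 82*w + 34) + 36*w^3 + 134*w^2 - 216*w + 70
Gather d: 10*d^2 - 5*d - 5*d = 10*d^2 - 10*d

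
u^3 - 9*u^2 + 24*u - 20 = (u - 5)*(u - 2)^2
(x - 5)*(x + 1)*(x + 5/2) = x^3 - 3*x^2/2 - 15*x - 25/2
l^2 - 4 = (l - 2)*(l + 2)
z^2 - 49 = (z - 7)*(z + 7)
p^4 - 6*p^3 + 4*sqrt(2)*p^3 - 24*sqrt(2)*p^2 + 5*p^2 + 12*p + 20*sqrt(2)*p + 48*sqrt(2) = (p - 4)*(p - 3)*(p + 1)*(p + 4*sqrt(2))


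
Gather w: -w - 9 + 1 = -w - 8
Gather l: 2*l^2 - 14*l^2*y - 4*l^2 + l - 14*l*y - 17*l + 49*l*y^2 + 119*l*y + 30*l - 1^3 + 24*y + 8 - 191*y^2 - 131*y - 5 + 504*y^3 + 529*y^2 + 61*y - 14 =l^2*(-14*y - 2) + l*(49*y^2 + 105*y + 14) + 504*y^3 + 338*y^2 - 46*y - 12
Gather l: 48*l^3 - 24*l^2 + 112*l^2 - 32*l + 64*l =48*l^3 + 88*l^2 + 32*l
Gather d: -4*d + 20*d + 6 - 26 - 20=16*d - 40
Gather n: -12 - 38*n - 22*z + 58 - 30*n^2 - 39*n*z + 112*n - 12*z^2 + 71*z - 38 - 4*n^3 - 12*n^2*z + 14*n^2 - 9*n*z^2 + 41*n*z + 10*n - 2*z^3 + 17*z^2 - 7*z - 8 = -4*n^3 + n^2*(-12*z - 16) + n*(-9*z^2 + 2*z + 84) - 2*z^3 + 5*z^2 + 42*z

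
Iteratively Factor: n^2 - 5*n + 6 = (n - 2)*(n - 3)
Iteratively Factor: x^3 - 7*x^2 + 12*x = (x)*(x^2 - 7*x + 12) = x*(x - 4)*(x - 3)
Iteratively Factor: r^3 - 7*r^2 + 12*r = (r)*(r^2 - 7*r + 12) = r*(r - 4)*(r - 3)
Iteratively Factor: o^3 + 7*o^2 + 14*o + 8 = (o + 2)*(o^2 + 5*o + 4) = (o + 1)*(o + 2)*(o + 4)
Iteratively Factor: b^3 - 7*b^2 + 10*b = (b - 5)*(b^2 - 2*b) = (b - 5)*(b - 2)*(b)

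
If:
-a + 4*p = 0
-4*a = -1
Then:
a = 1/4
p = 1/16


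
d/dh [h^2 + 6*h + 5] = 2*h + 6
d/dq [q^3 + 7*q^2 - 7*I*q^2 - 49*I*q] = 3*q^2 + 14*q*(1 - I) - 49*I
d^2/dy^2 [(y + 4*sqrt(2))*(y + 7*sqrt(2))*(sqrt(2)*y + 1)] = 6*sqrt(2)*y + 46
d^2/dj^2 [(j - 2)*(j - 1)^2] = 6*j - 8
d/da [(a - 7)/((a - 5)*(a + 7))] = (-a^2 + 14*a - 21)/(a^4 + 4*a^3 - 66*a^2 - 140*a + 1225)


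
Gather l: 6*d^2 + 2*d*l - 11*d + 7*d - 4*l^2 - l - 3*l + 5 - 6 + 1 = 6*d^2 - 4*d - 4*l^2 + l*(2*d - 4)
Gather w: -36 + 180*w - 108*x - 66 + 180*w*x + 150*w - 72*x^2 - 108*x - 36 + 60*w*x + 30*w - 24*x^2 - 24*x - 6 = w*(240*x + 360) - 96*x^2 - 240*x - 144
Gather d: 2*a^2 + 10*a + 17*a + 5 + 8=2*a^2 + 27*a + 13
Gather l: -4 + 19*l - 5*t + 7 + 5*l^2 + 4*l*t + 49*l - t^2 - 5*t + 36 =5*l^2 + l*(4*t + 68) - t^2 - 10*t + 39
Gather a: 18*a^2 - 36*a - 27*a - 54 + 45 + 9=18*a^2 - 63*a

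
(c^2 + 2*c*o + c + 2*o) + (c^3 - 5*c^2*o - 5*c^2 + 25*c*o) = c^3 - 5*c^2*o - 4*c^2 + 27*c*o + c + 2*o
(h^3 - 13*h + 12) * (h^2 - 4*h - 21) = h^5 - 4*h^4 - 34*h^3 + 64*h^2 + 225*h - 252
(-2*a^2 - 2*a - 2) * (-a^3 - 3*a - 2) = 2*a^5 + 2*a^4 + 8*a^3 + 10*a^2 + 10*a + 4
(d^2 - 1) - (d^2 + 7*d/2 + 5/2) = -7*d/2 - 7/2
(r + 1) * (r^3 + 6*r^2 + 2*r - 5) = r^4 + 7*r^3 + 8*r^2 - 3*r - 5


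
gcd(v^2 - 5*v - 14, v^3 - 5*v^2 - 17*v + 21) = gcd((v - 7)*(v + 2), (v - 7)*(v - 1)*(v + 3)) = v - 7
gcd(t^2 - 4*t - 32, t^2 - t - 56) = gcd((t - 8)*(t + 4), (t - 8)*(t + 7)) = t - 8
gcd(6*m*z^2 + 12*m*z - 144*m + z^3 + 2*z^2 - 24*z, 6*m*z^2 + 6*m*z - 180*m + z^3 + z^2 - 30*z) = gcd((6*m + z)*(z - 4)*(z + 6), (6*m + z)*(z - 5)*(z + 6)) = 6*m*z + 36*m + z^2 + 6*z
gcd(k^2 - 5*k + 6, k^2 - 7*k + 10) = k - 2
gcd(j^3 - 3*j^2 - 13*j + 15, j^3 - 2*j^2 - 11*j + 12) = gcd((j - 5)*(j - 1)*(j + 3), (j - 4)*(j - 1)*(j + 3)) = j^2 + 2*j - 3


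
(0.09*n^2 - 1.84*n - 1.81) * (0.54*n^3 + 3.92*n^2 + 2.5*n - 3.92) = 0.0486*n^5 - 0.6408*n^4 - 7.9652*n^3 - 12.048*n^2 + 2.6878*n + 7.0952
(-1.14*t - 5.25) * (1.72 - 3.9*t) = 4.446*t^2 + 18.5142*t - 9.03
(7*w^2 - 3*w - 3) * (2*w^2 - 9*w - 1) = 14*w^4 - 69*w^3 + 14*w^2 + 30*w + 3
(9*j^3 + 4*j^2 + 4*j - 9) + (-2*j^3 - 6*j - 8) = 7*j^3 + 4*j^2 - 2*j - 17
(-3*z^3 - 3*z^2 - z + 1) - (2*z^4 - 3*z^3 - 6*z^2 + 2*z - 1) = -2*z^4 + 3*z^2 - 3*z + 2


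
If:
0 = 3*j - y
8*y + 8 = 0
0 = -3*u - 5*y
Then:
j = -1/3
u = 5/3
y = -1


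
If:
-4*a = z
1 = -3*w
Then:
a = -z/4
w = -1/3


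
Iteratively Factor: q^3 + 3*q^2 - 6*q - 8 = (q + 4)*(q^2 - q - 2) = (q - 2)*(q + 4)*(q + 1)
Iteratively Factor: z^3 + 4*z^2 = (z + 4)*(z^2) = z*(z + 4)*(z)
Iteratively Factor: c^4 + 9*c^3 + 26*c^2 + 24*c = (c + 3)*(c^3 + 6*c^2 + 8*c) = c*(c + 3)*(c^2 + 6*c + 8) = c*(c + 3)*(c + 4)*(c + 2)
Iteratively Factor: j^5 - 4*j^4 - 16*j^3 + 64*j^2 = (j - 4)*(j^4 - 16*j^2) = j*(j - 4)*(j^3 - 16*j) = j*(j - 4)^2*(j^2 + 4*j) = j^2*(j - 4)^2*(j + 4)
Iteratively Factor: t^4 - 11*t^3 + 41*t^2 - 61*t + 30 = (t - 3)*(t^3 - 8*t^2 + 17*t - 10) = (t - 5)*(t - 3)*(t^2 - 3*t + 2) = (t - 5)*(t - 3)*(t - 2)*(t - 1)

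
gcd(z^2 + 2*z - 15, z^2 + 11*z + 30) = z + 5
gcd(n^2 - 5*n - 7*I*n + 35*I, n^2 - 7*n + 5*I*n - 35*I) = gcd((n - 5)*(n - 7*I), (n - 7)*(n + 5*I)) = 1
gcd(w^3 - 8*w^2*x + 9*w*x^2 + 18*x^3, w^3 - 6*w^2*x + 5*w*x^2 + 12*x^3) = -w^2 + 2*w*x + 3*x^2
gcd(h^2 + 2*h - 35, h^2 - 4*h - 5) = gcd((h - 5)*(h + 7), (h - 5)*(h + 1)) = h - 5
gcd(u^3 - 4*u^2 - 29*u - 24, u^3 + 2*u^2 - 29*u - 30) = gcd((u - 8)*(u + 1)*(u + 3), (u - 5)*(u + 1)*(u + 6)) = u + 1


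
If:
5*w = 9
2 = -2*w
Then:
No Solution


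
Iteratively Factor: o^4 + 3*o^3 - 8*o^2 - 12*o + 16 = (o + 2)*(o^3 + o^2 - 10*o + 8) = (o + 2)*(o + 4)*(o^2 - 3*o + 2) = (o - 1)*(o + 2)*(o + 4)*(o - 2)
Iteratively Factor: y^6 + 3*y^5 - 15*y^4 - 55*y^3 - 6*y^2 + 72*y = (y - 1)*(y^5 + 4*y^4 - 11*y^3 - 66*y^2 - 72*y) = y*(y - 1)*(y^4 + 4*y^3 - 11*y^2 - 66*y - 72) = y*(y - 1)*(y + 3)*(y^3 + y^2 - 14*y - 24) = y*(y - 4)*(y - 1)*(y + 3)*(y^2 + 5*y + 6) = y*(y - 4)*(y - 1)*(y + 2)*(y + 3)*(y + 3)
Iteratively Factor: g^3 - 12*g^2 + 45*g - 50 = (g - 5)*(g^2 - 7*g + 10) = (g - 5)^2*(g - 2)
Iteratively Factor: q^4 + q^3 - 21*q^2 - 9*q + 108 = (q - 3)*(q^3 + 4*q^2 - 9*q - 36) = (q - 3)*(q + 3)*(q^2 + q - 12) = (q - 3)*(q + 3)*(q + 4)*(q - 3)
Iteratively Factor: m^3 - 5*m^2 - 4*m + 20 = (m - 2)*(m^2 - 3*m - 10) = (m - 2)*(m + 2)*(m - 5)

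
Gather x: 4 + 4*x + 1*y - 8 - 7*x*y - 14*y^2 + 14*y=x*(4 - 7*y) - 14*y^2 + 15*y - 4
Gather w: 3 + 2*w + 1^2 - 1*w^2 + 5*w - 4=-w^2 + 7*w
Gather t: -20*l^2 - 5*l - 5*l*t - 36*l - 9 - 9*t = -20*l^2 - 41*l + t*(-5*l - 9) - 9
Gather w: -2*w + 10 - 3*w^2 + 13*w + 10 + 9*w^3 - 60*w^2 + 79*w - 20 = 9*w^3 - 63*w^2 + 90*w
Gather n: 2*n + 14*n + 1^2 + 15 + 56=16*n + 72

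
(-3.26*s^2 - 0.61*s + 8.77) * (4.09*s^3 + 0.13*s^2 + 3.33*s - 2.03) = -13.3334*s^5 - 2.9187*s^4 + 24.9342*s^3 + 5.7266*s^2 + 30.4424*s - 17.8031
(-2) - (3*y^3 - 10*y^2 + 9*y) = -3*y^3 + 10*y^2 - 9*y - 2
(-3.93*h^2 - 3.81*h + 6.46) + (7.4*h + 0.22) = -3.93*h^2 + 3.59*h + 6.68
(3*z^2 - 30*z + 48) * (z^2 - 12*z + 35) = 3*z^4 - 66*z^3 + 513*z^2 - 1626*z + 1680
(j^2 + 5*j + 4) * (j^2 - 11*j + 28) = j^4 - 6*j^3 - 23*j^2 + 96*j + 112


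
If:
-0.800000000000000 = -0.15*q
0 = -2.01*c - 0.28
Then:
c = -0.14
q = 5.33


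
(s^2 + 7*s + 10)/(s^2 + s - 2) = (s + 5)/(s - 1)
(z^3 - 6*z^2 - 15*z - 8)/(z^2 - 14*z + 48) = (z^2 + 2*z + 1)/(z - 6)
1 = 1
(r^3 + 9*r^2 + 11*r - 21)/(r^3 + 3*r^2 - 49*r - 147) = (r - 1)/(r - 7)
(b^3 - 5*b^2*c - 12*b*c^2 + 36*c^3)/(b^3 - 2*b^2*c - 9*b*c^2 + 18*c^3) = (b - 6*c)/(b - 3*c)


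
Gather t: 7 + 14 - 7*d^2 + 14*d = -7*d^2 + 14*d + 21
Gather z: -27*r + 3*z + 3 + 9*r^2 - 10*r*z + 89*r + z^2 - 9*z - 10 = 9*r^2 + 62*r + z^2 + z*(-10*r - 6) - 7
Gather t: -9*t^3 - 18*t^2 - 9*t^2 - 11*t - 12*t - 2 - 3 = -9*t^3 - 27*t^2 - 23*t - 5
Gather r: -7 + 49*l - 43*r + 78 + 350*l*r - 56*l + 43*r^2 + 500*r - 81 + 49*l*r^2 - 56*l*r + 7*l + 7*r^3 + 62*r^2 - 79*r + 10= 7*r^3 + r^2*(49*l + 105) + r*(294*l + 378)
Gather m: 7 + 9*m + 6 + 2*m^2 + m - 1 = 2*m^2 + 10*m + 12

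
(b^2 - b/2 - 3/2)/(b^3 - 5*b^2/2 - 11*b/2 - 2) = (2*b - 3)/(2*b^2 - 7*b - 4)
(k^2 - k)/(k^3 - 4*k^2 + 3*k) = 1/(k - 3)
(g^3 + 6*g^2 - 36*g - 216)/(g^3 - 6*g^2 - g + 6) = (g^2 + 12*g + 36)/(g^2 - 1)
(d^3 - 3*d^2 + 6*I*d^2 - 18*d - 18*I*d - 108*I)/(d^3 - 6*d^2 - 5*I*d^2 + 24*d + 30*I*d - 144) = (d^2 + d*(3 + 6*I) + 18*I)/(d^2 - 5*I*d + 24)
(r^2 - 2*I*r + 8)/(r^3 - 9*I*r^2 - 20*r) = (r + 2*I)/(r*(r - 5*I))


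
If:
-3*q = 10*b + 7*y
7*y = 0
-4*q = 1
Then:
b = 3/40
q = -1/4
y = 0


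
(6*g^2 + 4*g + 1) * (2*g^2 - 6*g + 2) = 12*g^4 - 28*g^3 - 10*g^2 + 2*g + 2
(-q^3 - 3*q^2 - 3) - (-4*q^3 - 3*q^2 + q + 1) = 3*q^3 - q - 4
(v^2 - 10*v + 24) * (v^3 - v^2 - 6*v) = v^5 - 11*v^4 + 28*v^3 + 36*v^2 - 144*v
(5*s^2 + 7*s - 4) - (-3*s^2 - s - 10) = 8*s^2 + 8*s + 6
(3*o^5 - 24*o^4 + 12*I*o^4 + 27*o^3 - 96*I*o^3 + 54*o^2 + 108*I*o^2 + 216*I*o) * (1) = 3*o^5 - 24*o^4 + 12*I*o^4 + 27*o^3 - 96*I*o^3 + 54*o^2 + 108*I*o^2 + 216*I*o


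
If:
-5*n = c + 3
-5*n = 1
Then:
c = -2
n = -1/5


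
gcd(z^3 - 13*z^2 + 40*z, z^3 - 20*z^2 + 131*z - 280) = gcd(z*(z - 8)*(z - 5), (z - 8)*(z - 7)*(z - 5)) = z^2 - 13*z + 40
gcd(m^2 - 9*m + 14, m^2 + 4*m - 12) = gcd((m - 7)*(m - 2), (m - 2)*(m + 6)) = m - 2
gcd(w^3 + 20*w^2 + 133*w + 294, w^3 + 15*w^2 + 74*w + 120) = w + 6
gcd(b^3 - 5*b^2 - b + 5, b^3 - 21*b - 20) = b^2 - 4*b - 5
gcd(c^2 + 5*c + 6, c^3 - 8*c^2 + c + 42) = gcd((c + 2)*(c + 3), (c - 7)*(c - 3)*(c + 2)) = c + 2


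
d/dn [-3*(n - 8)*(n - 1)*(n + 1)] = -9*n^2 + 48*n + 3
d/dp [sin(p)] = cos(p)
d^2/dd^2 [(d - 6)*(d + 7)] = 2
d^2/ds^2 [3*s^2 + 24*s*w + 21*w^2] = 6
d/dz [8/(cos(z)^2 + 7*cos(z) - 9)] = 8*(2*cos(z) + 7)*sin(z)/(cos(z)^2 + 7*cos(z) - 9)^2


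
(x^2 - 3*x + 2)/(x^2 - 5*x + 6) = (x - 1)/(x - 3)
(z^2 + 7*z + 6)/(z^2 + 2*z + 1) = (z + 6)/(z + 1)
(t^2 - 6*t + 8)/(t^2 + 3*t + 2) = (t^2 - 6*t + 8)/(t^2 + 3*t + 2)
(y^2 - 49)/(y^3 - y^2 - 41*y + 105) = (y - 7)/(y^2 - 8*y + 15)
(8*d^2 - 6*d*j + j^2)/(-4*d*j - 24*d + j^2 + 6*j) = (-2*d + j)/(j + 6)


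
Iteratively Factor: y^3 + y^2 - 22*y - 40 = (y + 2)*(y^2 - y - 20) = (y + 2)*(y + 4)*(y - 5)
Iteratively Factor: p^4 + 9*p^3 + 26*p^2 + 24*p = (p + 4)*(p^3 + 5*p^2 + 6*p) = (p + 3)*(p + 4)*(p^2 + 2*p) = (p + 2)*(p + 3)*(p + 4)*(p)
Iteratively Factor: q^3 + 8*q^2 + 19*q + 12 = (q + 1)*(q^2 + 7*q + 12) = (q + 1)*(q + 4)*(q + 3)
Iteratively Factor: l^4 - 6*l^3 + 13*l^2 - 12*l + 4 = (l - 2)*(l^3 - 4*l^2 + 5*l - 2) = (l - 2)*(l - 1)*(l^2 - 3*l + 2) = (l - 2)*(l - 1)^2*(l - 2)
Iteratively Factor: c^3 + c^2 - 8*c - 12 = (c - 3)*(c^2 + 4*c + 4) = (c - 3)*(c + 2)*(c + 2)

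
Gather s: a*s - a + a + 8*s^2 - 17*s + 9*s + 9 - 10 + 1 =8*s^2 + s*(a - 8)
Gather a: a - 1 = a - 1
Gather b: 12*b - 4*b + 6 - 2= 8*b + 4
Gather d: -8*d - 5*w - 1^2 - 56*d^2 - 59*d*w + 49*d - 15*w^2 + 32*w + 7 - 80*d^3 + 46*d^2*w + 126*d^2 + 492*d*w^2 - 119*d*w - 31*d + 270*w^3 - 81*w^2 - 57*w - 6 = -80*d^3 + d^2*(46*w + 70) + d*(492*w^2 - 178*w + 10) + 270*w^3 - 96*w^2 - 30*w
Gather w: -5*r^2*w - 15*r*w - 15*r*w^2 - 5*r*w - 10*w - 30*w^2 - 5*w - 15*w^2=w^2*(-15*r - 45) + w*(-5*r^2 - 20*r - 15)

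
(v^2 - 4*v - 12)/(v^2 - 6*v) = (v + 2)/v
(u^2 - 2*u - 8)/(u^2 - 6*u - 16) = (u - 4)/(u - 8)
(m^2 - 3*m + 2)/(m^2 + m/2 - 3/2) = 2*(m - 2)/(2*m + 3)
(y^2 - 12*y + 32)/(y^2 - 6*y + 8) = (y - 8)/(y - 2)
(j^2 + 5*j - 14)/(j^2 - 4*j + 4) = (j + 7)/(j - 2)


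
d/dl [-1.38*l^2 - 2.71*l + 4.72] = -2.76*l - 2.71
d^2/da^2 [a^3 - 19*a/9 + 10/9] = 6*a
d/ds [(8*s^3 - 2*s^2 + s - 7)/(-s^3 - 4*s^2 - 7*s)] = (-34*s^4 - 110*s^3 - 3*s^2 - 56*s - 49)/(s^2*(s^4 + 8*s^3 + 30*s^2 + 56*s + 49))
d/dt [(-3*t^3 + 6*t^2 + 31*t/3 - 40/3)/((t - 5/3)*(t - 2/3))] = 3*(-81*t^4 + 378*t^3 - 927*t^2 + 1080*t - 530)/(81*t^4 - 378*t^3 + 621*t^2 - 420*t + 100)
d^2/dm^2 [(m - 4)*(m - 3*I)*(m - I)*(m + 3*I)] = 12*m^2 + 6*m*(-4 - I) + 18 + 8*I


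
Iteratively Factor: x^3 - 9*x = (x + 3)*(x^2 - 3*x) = (x - 3)*(x + 3)*(x)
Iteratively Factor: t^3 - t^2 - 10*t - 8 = (t + 1)*(t^2 - 2*t - 8) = (t - 4)*(t + 1)*(t + 2)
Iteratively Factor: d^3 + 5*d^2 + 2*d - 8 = (d - 1)*(d^2 + 6*d + 8) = (d - 1)*(d + 2)*(d + 4)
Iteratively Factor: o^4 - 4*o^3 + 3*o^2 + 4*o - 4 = (o + 1)*(o^3 - 5*o^2 + 8*o - 4) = (o - 2)*(o + 1)*(o^2 - 3*o + 2) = (o - 2)^2*(o + 1)*(o - 1)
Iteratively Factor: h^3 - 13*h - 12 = (h - 4)*(h^2 + 4*h + 3) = (h - 4)*(h + 3)*(h + 1)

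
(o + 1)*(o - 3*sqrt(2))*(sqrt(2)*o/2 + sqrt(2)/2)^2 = o^4/2 - 3*sqrt(2)*o^3/2 + 3*o^3/2 - 9*sqrt(2)*o^2/2 + 3*o^2/2 - 9*sqrt(2)*o/2 + o/2 - 3*sqrt(2)/2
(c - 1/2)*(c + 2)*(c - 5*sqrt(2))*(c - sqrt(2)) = c^4 - 6*sqrt(2)*c^3 + 3*c^3/2 - 9*sqrt(2)*c^2 + 9*c^2 + 6*sqrt(2)*c + 15*c - 10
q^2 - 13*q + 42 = (q - 7)*(q - 6)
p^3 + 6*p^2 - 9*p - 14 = (p - 2)*(p + 1)*(p + 7)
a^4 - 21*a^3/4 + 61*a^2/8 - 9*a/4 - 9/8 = (a - 3)*(a - 3/2)*(a - 1)*(a + 1/4)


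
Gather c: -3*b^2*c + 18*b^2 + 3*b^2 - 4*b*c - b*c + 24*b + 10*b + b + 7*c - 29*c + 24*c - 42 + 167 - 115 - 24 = 21*b^2 + 35*b + c*(-3*b^2 - 5*b + 2) - 14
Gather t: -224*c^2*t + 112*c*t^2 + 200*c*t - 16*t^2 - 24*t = t^2*(112*c - 16) + t*(-224*c^2 + 200*c - 24)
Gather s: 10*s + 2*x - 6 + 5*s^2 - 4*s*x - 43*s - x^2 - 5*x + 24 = 5*s^2 + s*(-4*x - 33) - x^2 - 3*x + 18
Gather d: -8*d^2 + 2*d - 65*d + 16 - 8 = -8*d^2 - 63*d + 8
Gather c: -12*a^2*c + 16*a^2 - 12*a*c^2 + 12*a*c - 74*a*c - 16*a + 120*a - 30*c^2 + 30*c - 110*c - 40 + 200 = 16*a^2 + 104*a + c^2*(-12*a - 30) + c*(-12*a^2 - 62*a - 80) + 160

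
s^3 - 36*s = s*(s - 6)*(s + 6)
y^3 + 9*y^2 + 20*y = y*(y + 4)*(y + 5)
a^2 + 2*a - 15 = (a - 3)*(a + 5)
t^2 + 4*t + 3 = (t + 1)*(t + 3)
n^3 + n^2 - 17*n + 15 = (n - 3)*(n - 1)*(n + 5)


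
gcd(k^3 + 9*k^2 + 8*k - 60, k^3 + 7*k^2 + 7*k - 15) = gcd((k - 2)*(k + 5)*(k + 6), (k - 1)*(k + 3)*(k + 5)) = k + 5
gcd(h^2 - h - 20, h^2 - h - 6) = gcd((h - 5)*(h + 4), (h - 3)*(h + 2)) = 1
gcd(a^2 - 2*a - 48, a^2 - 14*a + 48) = a - 8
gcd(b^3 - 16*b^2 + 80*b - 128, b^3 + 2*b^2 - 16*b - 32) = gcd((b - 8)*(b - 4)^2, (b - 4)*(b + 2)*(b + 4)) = b - 4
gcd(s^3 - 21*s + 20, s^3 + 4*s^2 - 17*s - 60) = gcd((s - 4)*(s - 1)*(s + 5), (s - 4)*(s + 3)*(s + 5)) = s^2 + s - 20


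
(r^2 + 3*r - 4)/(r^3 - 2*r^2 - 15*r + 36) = (r - 1)/(r^2 - 6*r + 9)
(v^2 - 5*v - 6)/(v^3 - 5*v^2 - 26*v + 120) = (v + 1)/(v^2 + v - 20)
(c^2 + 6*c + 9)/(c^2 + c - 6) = (c + 3)/(c - 2)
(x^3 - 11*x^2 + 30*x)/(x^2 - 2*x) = (x^2 - 11*x + 30)/(x - 2)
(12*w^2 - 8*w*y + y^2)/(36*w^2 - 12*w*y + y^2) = (-2*w + y)/(-6*w + y)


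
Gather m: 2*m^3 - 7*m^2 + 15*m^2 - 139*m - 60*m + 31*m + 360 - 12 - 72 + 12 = 2*m^3 + 8*m^2 - 168*m + 288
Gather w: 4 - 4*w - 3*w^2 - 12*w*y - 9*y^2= -3*w^2 + w*(-12*y - 4) - 9*y^2 + 4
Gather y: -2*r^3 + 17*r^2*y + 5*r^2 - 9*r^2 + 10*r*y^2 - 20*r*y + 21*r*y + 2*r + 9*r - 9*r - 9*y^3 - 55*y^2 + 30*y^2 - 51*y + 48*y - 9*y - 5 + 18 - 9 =-2*r^3 - 4*r^2 + 2*r - 9*y^3 + y^2*(10*r - 25) + y*(17*r^2 + r - 12) + 4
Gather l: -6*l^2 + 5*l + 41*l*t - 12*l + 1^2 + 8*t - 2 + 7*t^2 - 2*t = -6*l^2 + l*(41*t - 7) + 7*t^2 + 6*t - 1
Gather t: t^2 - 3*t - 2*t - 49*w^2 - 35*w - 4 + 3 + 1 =t^2 - 5*t - 49*w^2 - 35*w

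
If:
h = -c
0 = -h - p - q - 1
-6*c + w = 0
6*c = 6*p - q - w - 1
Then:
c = w/6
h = -w/6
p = 13*w/42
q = -w/7 - 1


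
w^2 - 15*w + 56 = (w - 8)*(w - 7)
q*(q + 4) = q^2 + 4*q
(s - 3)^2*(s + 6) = s^3 - 27*s + 54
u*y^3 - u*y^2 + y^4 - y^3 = y^2*(u + y)*(y - 1)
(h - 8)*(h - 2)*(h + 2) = h^3 - 8*h^2 - 4*h + 32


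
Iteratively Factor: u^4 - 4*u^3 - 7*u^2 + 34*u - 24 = (u + 3)*(u^3 - 7*u^2 + 14*u - 8) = (u - 2)*(u + 3)*(u^2 - 5*u + 4) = (u - 2)*(u - 1)*(u + 3)*(u - 4)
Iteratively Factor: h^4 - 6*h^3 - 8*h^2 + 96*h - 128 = (h - 4)*(h^3 - 2*h^2 - 16*h + 32) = (h - 4)*(h + 4)*(h^2 - 6*h + 8) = (h - 4)^2*(h + 4)*(h - 2)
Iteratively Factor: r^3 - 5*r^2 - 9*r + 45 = (r + 3)*(r^2 - 8*r + 15) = (r - 5)*(r + 3)*(r - 3)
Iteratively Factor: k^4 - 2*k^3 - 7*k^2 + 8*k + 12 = (k + 1)*(k^3 - 3*k^2 - 4*k + 12) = (k - 2)*(k + 1)*(k^2 - k - 6) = (k - 3)*(k - 2)*(k + 1)*(k + 2)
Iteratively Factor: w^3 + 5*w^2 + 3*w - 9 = (w + 3)*(w^2 + 2*w - 3) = (w + 3)^2*(w - 1)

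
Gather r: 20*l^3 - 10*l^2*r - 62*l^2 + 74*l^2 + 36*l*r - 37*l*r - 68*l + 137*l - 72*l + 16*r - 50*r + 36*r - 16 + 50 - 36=20*l^3 + 12*l^2 - 3*l + r*(-10*l^2 - l + 2) - 2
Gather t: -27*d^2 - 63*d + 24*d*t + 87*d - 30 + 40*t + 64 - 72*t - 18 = -27*d^2 + 24*d + t*(24*d - 32) + 16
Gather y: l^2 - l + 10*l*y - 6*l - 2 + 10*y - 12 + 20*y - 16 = l^2 - 7*l + y*(10*l + 30) - 30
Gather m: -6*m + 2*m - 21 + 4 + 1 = -4*m - 16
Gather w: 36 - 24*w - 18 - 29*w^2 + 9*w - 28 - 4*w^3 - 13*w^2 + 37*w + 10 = -4*w^3 - 42*w^2 + 22*w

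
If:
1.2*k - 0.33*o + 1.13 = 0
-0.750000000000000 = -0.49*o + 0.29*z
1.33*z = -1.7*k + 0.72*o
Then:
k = -0.25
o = 2.53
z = 1.68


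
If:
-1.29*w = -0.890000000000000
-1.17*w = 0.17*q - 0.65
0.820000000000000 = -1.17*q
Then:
No Solution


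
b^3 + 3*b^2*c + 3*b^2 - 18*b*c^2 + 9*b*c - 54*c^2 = (b + 3)*(b - 3*c)*(b + 6*c)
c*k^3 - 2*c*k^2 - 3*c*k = k*(k - 3)*(c*k + c)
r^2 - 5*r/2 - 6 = (r - 4)*(r + 3/2)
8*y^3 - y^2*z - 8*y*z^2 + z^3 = (-8*y + z)*(-y + z)*(y + z)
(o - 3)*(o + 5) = o^2 + 2*o - 15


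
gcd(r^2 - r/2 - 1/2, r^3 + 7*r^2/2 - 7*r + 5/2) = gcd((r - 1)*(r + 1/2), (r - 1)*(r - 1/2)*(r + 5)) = r - 1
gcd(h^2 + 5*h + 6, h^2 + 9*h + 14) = h + 2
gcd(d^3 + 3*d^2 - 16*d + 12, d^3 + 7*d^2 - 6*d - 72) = d + 6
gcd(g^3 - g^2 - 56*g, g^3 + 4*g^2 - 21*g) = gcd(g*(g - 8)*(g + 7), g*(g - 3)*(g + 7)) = g^2 + 7*g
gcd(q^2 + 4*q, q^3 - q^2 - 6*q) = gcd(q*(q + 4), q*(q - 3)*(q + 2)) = q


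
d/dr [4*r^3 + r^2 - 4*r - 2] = 12*r^2 + 2*r - 4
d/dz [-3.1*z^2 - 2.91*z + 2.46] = -6.2*z - 2.91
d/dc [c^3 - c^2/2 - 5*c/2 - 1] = 3*c^2 - c - 5/2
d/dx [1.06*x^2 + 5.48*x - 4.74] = 2.12*x + 5.48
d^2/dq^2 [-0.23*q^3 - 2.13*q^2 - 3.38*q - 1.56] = -1.38*q - 4.26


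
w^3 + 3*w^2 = w^2*(w + 3)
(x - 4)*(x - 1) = x^2 - 5*x + 4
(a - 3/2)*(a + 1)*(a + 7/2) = a^3 + 3*a^2 - 13*a/4 - 21/4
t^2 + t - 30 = (t - 5)*(t + 6)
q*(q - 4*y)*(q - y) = q^3 - 5*q^2*y + 4*q*y^2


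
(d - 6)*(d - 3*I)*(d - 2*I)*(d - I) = d^4 - 6*d^3 - 6*I*d^3 - 11*d^2 + 36*I*d^2 + 66*d + 6*I*d - 36*I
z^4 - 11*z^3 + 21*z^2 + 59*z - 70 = (z - 7)*(z - 5)*(z - 1)*(z + 2)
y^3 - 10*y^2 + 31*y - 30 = (y - 5)*(y - 3)*(y - 2)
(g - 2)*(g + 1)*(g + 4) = g^3 + 3*g^2 - 6*g - 8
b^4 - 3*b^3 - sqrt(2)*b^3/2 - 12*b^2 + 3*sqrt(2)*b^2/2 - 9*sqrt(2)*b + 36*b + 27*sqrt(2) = (b - 3)*(b - 3*sqrt(2))*(b + sqrt(2))*(b + 3*sqrt(2)/2)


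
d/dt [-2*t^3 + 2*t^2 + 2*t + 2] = -6*t^2 + 4*t + 2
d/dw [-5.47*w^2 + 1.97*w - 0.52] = 1.97 - 10.94*w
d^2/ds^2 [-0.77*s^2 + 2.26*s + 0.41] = -1.54000000000000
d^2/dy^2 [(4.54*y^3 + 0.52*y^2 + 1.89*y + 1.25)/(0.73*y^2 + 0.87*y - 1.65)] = (-3.5527136788005e-15*y^4 + 19.16337*y^3 - 31.34823*y^2 + 92.58318*y + 13.16109)/(0.389017*y^6 + 1.390869*y^5 - 0.980243999999999*y^4 - 5.628987*y^3 + 2.21562*y^2 + 7.105725*y - 4.492125)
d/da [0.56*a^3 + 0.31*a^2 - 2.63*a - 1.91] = 1.68*a^2 + 0.62*a - 2.63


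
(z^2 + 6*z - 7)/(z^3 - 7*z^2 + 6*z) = (z + 7)/(z*(z - 6))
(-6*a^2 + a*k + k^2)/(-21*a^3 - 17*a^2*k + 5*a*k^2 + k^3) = (6*a^2 - a*k - k^2)/(21*a^3 + 17*a^2*k - 5*a*k^2 - k^3)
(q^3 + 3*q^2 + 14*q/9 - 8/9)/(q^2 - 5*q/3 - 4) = (3*q^2 + 5*q - 2)/(3*(q - 3))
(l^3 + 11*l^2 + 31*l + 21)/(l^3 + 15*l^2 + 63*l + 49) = (l + 3)/(l + 7)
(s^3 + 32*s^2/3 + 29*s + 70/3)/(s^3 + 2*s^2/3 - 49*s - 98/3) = (3*s^2 + 11*s + 10)/(3*s^2 - 19*s - 14)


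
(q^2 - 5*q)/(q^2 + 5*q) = (q - 5)/(q + 5)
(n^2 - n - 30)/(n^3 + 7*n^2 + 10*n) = (n - 6)/(n*(n + 2))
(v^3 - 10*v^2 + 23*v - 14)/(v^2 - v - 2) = (v^2 - 8*v + 7)/(v + 1)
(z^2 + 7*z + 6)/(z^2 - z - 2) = (z + 6)/(z - 2)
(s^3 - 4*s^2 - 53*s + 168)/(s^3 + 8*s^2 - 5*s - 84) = (s - 8)/(s + 4)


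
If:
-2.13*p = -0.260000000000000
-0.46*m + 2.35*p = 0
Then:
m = 0.62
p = 0.12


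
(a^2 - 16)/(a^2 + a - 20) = (a + 4)/(a + 5)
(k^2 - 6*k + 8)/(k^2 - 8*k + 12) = (k - 4)/(k - 6)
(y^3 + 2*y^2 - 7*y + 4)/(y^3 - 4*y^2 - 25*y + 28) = (y - 1)/(y - 7)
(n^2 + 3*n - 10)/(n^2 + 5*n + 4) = (n^2 + 3*n - 10)/(n^2 + 5*n + 4)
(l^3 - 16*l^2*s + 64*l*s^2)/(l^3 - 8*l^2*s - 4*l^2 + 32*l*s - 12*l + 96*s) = l*(l - 8*s)/(l^2 - 4*l - 12)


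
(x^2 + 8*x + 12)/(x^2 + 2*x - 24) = (x + 2)/(x - 4)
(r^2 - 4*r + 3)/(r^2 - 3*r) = (r - 1)/r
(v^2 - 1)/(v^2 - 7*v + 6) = (v + 1)/(v - 6)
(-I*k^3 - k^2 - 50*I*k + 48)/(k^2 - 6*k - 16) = (I*k^3 + k^2 + 50*I*k - 48)/(-k^2 + 6*k + 16)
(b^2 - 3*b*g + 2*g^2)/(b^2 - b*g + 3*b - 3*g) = (b - 2*g)/(b + 3)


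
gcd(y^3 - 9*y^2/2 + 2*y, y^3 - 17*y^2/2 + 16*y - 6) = y - 1/2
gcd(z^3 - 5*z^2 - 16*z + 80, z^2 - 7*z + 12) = z - 4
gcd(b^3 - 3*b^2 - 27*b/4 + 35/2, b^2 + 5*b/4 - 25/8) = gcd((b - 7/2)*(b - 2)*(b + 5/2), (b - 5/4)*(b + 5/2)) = b + 5/2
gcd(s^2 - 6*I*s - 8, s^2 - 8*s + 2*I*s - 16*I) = 1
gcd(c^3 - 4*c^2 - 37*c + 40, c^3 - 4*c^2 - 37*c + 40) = c^3 - 4*c^2 - 37*c + 40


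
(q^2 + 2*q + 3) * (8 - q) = -q^3 + 6*q^2 + 13*q + 24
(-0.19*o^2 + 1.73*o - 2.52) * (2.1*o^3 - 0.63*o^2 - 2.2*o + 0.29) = -0.399*o^5 + 3.7527*o^4 - 5.9639*o^3 - 2.2735*o^2 + 6.0457*o - 0.7308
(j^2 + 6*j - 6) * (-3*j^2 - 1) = -3*j^4 - 18*j^3 + 17*j^2 - 6*j + 6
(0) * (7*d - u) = 0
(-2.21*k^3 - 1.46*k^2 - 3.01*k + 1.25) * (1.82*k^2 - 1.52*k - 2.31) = -4.0222*k^5 + 0.702*k^4 + 1.8461*k^3 + 10.2228*k^2 + 5.0531*k - 2.8875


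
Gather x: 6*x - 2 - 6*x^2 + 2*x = -6*x^2 + 8*x - 2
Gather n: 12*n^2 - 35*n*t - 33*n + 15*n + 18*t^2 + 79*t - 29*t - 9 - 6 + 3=12*n^2 + n*(-35*t - 18) + 18*t^2 + 50*t - 12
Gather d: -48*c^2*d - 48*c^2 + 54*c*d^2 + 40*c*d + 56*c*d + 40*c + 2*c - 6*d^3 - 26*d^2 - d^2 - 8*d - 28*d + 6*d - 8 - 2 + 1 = -48*c^2 + 42*c - 6*d^3 + d^2*(54*c - 27) + d*(-48*c^2 + 96*c - 30) - 9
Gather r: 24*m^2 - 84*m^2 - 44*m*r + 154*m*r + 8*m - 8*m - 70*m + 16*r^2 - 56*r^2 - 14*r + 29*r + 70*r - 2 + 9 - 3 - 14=-60*m^2 - 70*m - 40*r^2 + r*(110*m + 85) - 10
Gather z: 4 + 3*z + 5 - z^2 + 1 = -z^2 + 3*z + 10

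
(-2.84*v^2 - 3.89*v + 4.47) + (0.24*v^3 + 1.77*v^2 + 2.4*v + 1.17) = 0.24*v^3 - 1.07*v^2 - 1.49*v + 5.64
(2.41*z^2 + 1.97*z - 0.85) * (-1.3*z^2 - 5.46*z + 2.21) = -3.133*z^4 - 15.7196*z^3 - 4.3251*z^2 + 8.9947*z - 1.8785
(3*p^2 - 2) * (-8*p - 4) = -24*p^3 - 12*p^2 + 16*p + 8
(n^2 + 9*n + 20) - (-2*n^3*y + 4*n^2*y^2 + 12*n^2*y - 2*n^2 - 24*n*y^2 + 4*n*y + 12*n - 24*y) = 2*n^3*y - 4*n^2*y^2 - 12*n^2*y + 3*n^2 + 24*n*y^2 - 4*n*y - 3*n + 24*y + 20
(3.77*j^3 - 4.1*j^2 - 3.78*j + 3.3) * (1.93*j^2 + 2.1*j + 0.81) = 7.2761*j^5 + 0.00400000000000134*j^4 - 12.8517*j^3 - 4.89*j^2 + 3.8682*j + 2.673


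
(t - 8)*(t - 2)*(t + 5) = t^3 - 5*t^2 - 34*t + 80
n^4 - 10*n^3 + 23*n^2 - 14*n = n*(n - 7)*(n - 2)*(n - 1)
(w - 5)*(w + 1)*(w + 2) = w^3 - 2*w^2 - 13*w - 10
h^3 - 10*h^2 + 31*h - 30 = (h - 5)*(h - 3)*(h - 2)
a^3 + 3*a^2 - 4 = (a - 1)*(a + 2)^2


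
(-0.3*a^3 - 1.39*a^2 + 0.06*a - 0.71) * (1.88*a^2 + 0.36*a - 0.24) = -0.564*a^5 - 2.7212*a^4 - 0.3156*a^3 - 0.9796*a^2 - 0.27*a + 0.1704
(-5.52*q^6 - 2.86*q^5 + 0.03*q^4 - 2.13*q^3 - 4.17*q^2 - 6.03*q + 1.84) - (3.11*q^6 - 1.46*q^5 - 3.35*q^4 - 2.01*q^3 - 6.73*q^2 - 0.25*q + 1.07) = -8.63*q^6 - 1.4*q^5 + 3.38*q^4 - 0.12*q^3 + 2.56*q^2 - 5.78*q + 0.77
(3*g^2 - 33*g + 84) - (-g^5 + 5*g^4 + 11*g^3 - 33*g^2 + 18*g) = g^5 - 5*g^4 - 11*g^3 + 36*g^2 - 51*g + 84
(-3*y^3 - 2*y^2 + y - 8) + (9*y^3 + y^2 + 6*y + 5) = 6*y^3 - y^2 + 7*y - 3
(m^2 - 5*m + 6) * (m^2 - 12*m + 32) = m^4 - 17*m^3 + 98*m^2 - 232*m + 192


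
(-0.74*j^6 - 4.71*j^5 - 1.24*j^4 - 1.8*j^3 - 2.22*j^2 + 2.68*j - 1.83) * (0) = 0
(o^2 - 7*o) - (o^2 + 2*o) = -9*o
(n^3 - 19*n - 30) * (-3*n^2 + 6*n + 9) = -3*n^5 + 6*n^4 + 66*n^3 - 24*n^2 - 351*n - 270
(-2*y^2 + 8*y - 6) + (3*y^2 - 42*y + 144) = y^2 - 34*y + 138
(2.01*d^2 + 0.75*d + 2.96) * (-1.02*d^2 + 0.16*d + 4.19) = -2.0502*d^4 - 0.4434*d^3 + 5.5227*d^2 + 3.6161*d + 12.4024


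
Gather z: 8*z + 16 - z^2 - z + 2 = -z^2 + 7*z + 18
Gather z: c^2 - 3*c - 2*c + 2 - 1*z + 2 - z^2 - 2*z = c^2 - 5*c - z^2 - 3*z + 4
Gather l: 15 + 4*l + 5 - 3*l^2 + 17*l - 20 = -3*l^2 + 21*l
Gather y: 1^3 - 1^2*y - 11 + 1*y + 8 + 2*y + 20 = 2*y + 18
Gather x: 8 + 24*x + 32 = 24*x + 40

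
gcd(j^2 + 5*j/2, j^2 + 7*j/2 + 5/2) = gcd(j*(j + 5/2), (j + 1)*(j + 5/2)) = j + 5/2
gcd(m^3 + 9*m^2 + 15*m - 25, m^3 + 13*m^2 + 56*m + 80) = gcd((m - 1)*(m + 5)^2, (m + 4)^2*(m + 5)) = m + 5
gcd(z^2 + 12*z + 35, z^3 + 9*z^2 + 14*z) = z + 7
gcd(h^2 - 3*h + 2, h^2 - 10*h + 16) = h - 2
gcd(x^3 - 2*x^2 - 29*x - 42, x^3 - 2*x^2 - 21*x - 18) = x + 3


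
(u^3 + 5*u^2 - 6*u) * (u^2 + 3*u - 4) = u^5 + 8*u^4 + 5*u^3 - 38*u^2 + 24*u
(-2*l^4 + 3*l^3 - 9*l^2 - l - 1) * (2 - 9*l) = 18*l^5 - 31*l^4 + 87*l^3 - 9*l^2 + 7*l - 2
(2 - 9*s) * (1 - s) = 9*s^2 - 11*s + 2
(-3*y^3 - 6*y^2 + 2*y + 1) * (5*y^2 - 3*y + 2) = -15*y^5 - 21*y^4 + 22*y^3 - 13*y^2 + y + 2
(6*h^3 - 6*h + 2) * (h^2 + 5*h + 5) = 6*h^5 + 30*h^4 + 24*h^3 - 28*h^2 - 20*h + 10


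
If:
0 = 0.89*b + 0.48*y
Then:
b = -0.539325842696629*y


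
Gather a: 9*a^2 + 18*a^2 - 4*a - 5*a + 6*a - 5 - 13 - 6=27*a^2 - 3*a - 24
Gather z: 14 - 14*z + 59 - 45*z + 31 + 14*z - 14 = 90 - 45*z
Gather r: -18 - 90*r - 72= -90*r - 90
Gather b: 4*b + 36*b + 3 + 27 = 40*b + 30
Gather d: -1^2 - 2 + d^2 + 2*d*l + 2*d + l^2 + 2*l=d^2 + d*(2*l + 2) + l^2 + 2*l - 3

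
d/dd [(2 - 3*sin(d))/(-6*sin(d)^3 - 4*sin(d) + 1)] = (-36*sin(d)^3 + 36*sin(d)^2 + 5)*cos(d)/(6*sin(d)^3 + 4*sin(d) - 1)^2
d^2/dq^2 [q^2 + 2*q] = 2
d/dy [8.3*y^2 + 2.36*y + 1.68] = 16.6*y + 2.36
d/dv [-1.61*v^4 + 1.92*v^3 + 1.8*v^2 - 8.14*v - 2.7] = -6.44*v^3 + 5.76*v^2 + 3.6*v - 8.14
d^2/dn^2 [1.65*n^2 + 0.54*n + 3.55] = 3.30000000000000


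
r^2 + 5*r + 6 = (r + 2)*(r + 3)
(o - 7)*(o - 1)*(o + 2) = o^3 - 6*o^2 - 9*o + 14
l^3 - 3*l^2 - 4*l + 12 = (l - 3)*(l - 2)*(l + 2)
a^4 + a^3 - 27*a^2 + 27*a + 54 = (a - 3)^2*(a + 1)*(a + 6)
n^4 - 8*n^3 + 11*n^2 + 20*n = n*(n - 5)*(n - 4)*(n + 1)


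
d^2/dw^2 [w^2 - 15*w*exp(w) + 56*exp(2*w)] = -15*w*exp(w) + 224*exp(2*w) - 30*exp(w) + 2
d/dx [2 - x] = -1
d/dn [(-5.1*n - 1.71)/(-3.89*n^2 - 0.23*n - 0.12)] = (-19.839*n^2 - 13.3038*n + 0.2187)/(15.1321*n^4 + 1.7894*n^3 + 0.9865*n^2 + 0.0552*n + 0.0144)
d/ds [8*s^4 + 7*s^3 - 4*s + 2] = 32*s^3 + 21*s^2 - 4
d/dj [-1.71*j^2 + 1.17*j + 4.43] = 1.17 - 3.42*j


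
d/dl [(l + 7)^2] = 2*l + 14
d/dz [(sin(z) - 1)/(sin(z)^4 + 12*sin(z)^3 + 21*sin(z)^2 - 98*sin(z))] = (-3*sin(z)^3 + sin(z)^2 + 8*sin(z) - 14)*cos(z)/((sin(z) - 2)^2*(sin(z) + 7)^3*sin(z)^2)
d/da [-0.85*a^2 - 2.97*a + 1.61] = -1.7*a - 2.97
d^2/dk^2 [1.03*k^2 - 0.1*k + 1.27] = 2.06000000000000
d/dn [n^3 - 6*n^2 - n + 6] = 3*n^2 - 12*n - 1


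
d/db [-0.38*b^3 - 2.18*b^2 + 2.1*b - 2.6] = -1.14*b^2 - 4.36*b + 2.1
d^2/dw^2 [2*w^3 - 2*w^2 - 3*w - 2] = 12*w - 4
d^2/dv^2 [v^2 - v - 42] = 2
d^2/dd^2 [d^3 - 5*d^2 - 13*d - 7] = 6*d - 10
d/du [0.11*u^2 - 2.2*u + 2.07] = 0.22*u - 2.2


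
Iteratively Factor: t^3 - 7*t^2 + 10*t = (t)*(t^2 - 7*t + 10) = t*(t - 5)*(t - 2)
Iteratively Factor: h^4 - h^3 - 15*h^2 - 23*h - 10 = (h + 2)*(h^3 - 3*h^2 - 9*h - 5) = (h + 1)*(h + 2)*(h^2 - 4*h - 5) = (h - 5)*(h + 1)*(h + 2)*(h + 1)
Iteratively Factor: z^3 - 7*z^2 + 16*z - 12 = (z - 3)*(z^2 - 4*z + 4) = (z - 3)*(z - 2)*(z - 2)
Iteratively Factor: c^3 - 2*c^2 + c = (c - 1)*(c^2 - c) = c*(c - 1)*(c - 1)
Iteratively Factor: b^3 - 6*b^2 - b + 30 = (b + 2)*(b^2 - 8*b + 15) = (b - 3)*(b + 2)*(b - 5)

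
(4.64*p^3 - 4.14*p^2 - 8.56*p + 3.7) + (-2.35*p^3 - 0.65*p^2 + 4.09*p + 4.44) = 2.29*p^3 - 4.79*p^2 - 4.47*p + 8.14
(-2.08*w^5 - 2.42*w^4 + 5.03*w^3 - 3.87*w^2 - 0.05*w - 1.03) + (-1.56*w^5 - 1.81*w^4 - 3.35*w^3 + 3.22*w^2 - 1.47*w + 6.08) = -3.64*w^5 - 4.23*w^4 + 1.68*w^3 - 0.65*w^2 - 1.52*w + 5.05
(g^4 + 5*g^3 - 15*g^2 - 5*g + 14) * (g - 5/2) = g^5 + 5*g^4/2 - 55*g^3/2 + 65*g^2/2 + 53*g/2 - 35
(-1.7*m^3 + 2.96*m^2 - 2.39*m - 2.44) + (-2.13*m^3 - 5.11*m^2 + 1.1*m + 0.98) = -3.83*m^3 - 2.15*m^2 - 1.29*m - 1.46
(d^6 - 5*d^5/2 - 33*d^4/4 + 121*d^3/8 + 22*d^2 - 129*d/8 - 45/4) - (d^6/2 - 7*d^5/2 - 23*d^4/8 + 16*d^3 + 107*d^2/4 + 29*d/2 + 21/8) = d^6/2 + d^5 - 43*d^4/8 - 7*d^3/8 - 19*d^2/4 - 245*d/8 - 111/8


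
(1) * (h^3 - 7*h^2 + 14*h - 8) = h^3 - 7*h^2 + 14*h - 8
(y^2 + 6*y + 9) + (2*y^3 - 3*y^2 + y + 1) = 2*y^3 - 2*y^2 + 7*y + 10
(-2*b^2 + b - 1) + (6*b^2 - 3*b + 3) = 4*b^2 - 2*b + 2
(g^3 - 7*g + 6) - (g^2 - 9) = g^3 - g^2 - 7*g + 15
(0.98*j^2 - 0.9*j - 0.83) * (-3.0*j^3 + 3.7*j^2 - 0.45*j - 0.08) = -2.94*j^5 + 6.326*j^4 - 1.281*j^3 - 2.7444*j^2 + 0.4455*j + 0.0664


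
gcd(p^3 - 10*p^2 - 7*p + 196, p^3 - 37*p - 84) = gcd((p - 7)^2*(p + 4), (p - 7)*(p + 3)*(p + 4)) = p^2 - 3*p - 28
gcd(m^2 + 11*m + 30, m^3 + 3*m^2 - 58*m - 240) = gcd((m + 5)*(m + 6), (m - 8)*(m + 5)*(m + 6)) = m^2 + 11*m + 30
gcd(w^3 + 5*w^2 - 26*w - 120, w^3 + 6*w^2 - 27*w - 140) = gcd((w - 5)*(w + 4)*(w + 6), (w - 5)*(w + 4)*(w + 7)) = w^2 - w - 20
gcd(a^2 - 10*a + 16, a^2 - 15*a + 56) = a - 8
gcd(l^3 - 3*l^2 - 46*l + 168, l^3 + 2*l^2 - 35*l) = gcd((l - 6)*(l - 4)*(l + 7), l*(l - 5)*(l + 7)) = l + 7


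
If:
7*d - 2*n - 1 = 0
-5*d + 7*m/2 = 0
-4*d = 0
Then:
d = 0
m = 0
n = -1/2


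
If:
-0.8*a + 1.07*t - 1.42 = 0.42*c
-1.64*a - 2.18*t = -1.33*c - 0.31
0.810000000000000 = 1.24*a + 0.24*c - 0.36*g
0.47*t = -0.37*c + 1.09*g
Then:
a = 0.47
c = 8.66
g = 5.13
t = 5.07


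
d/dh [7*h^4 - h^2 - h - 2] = 28*h^3 - 2*h - 1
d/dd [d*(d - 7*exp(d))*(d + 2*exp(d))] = -5*d^2*exp(d) + 3*d^2 - 28*d*exp(2*d) - 10*d*exp(d) - 14*exp(2*d)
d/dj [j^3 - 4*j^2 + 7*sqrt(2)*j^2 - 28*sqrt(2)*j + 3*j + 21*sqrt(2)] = 3*j^2 - 8*j + 14*sqrt(2)*j - 28*sqrt(2) + 3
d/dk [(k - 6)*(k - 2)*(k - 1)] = 3*k^2 - 18*k + 20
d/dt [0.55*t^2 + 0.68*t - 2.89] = 1.1*t + 0.68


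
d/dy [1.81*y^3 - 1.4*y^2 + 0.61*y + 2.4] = 5.43*y^2 - 2.8*y + 0.61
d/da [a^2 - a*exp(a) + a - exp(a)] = -a*exp(a) + 2*a - 2*exp(a) + 1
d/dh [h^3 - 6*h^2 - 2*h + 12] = 3*h^2 - 12*h - 2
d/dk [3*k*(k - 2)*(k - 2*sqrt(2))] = 9*k^2 - 12*sqrt(2)*k - 12*k + 12*sqrt(2)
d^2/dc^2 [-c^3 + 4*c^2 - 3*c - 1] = 8 - 6*c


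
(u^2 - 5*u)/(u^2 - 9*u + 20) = u/(u - 4)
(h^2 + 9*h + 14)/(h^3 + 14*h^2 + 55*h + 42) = (h + 2)/(h^2 + 7*h + 6)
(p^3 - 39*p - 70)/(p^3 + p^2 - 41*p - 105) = (p + 2)/(p + 3)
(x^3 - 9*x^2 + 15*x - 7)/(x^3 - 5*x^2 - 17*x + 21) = (x - 1)/(x + 3)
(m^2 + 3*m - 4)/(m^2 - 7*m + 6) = (m + 4)/(m - 6)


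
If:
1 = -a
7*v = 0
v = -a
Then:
No Solution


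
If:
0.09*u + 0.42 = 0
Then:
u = -4.67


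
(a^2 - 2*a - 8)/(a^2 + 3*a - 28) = (a + 2)/(a + 7)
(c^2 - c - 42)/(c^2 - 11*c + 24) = (c^2 - c - 42)/(c^2 - 11*c + 24)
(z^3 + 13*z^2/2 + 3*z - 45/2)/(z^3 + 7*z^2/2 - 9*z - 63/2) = (2*z^2 + 7*z - 15)/(2*z^2 + z - 21)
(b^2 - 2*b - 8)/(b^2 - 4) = (b - 4)/(b - 2)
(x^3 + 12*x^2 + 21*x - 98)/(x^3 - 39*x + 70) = (x + 7)/(x - 5)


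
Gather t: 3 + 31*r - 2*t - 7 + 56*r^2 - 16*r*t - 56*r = 56*r^2 - 25*r + t*(-16*r - 2) - 4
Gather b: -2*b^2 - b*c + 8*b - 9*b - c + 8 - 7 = -2*b^2 + b*(-c - 1) - c + 1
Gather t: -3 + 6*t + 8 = 6*t + 5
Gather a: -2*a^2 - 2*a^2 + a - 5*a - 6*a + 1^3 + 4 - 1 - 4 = -4*a^2 - 10*a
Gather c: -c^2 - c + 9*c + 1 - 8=-c^2 + 8*c - 7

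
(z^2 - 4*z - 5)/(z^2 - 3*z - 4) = (z - 5)/(z - 4)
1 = 1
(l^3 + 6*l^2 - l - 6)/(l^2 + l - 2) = (l^2 + 7*l + 6)/(l + 2)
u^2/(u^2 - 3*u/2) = 2*u/(2*u - 3)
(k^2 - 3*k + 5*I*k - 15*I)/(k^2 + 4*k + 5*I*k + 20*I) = (k - 3)/(k + 4)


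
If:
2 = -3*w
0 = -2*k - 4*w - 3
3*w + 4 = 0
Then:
No Solution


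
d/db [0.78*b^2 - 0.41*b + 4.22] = 1.56*b - 0.41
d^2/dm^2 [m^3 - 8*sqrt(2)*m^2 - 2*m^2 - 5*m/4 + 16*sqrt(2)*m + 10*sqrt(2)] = 6*m - 16*sqrt(2) - 4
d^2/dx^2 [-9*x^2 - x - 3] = -18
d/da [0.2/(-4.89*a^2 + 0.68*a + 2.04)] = (1.956*a - 0.136)/(-4.89*a^2 + 0.68*a + 2.04)^2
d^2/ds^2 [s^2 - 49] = 2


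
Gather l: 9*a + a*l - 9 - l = 9*a + l*(a - 1) - 9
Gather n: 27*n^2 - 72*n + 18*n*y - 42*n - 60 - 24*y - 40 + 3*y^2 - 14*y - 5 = 27*n^2 + n*(18*y - 114) + 3*y^2 - 38*y - 105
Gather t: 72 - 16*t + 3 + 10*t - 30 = 45 - 6*t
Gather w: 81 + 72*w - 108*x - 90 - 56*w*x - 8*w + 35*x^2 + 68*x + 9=w*(64 - 56*x) + 35*x^2 - 40*x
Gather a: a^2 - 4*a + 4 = a^2 - 4*a + 4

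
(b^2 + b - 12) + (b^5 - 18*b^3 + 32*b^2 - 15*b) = b^5 - 18*b^3 + 33*b^2 - 14*b - 12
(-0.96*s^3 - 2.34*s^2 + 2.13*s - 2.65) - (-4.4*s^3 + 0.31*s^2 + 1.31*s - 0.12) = 3.44*s^3 - 2.65*s^2 + 0.82*s - 2.53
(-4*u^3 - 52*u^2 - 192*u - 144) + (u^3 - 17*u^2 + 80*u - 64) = -3*u^3 - 69*u^2 - 112*u - 208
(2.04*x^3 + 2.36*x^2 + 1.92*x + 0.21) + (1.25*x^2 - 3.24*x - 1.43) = 2.04*x^3 + 3.61*x^2 - 1.32*x - 1.22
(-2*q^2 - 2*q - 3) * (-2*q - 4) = 4*q^3 + 12*q^2 + 14*q + 12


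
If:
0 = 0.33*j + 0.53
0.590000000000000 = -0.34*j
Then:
No Solution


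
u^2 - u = u*(u - 1)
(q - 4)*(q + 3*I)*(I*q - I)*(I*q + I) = -q^4 + 4*q^3 - 3*I*q^3 + q^2 + 12*I*q^2 - 4*q + 3*I*q - 12*I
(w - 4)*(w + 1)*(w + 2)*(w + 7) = w^4 + 6*w^3 - 17*w^2 - 78*w - 56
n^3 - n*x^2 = n*(n - x)*(n + x)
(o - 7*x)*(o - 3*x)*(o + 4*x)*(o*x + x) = o^4*x - 6*o^3*x^2 + o^3*x - 19*o^2*x^3 - 6*o^2*x^2 + 84*o*x^4 - 19*o*x^3 + 84*x^4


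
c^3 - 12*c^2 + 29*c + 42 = (c - 7)*(c - 6)*(c + 1)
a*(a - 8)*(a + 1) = a^3 - 7*a^2 - 8*a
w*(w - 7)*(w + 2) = w^3 - 5*w^2 - 14*w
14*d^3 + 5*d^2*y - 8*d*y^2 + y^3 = (-7*d + y)*(-2*d + y)*(d + y)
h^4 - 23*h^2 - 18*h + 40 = (h - 5)*(h - 1)*(h + 2)*(h + 4)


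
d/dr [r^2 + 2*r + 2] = 2*r + 2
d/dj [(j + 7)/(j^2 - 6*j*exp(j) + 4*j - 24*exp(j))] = (j^2 - 6*j*exp(j) + 4*j + 2*(j + 7)*(3*j*exp(j) - j + 15*exp(j) - 2) - 24*exp(j))/(j^2 - 6*j*exp(j) + 4*j - 24*exp(j))^2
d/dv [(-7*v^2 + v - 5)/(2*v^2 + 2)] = (-v^2 - 4*v + 1)/(2*(v^4 + 2*v^2 + 1))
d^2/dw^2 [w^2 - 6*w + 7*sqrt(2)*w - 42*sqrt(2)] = 2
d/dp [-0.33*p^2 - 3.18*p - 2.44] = -0.66*p - 3.18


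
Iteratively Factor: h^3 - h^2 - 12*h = (h + 3)*(h^2 - 4*h) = (h - 4)*(h + 3)*(h)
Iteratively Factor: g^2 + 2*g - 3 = (g - 1)*(g + 3)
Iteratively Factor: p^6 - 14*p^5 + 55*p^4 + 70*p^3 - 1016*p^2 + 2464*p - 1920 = (p - 2)*(p^5 - 12*p^4 + 31*p^3 + 132*p^2 - 752*p + 960) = (p - 4)*(p - 2)*(p^4 - 8*p^3 - p^2 + 128*p - 240) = (p - 5)*(p - 4)*(p - 2)*(p^3 - 3*p^2 - 16*p + 48) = (p - 5)*(p - 4)*(p - 2)*(p + 4)*(p^2 - 7*p + 12) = (p - 5)*(p - 4)*(p - 3)*(p - 2)*(p + 4)*(p - 4)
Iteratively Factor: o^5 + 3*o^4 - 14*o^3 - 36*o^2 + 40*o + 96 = (o + 2)*(o^4 + o^3 - 16*o^2 - 4*o + 48) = (o + 2)^2*(o^3 - o^2 - 14*o + 24) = (o - 2)*(o + 2)^2*(o^2 + o - 12) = (o - 2)*(o + 2)^2*(o + 4)*(o - 3)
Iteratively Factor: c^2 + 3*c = (c)*(c + 3)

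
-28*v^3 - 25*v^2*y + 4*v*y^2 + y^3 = (-4*v + y)*(v + y)*(7*v + y)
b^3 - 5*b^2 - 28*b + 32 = (b - 8)*(b - 1)*(b + 4)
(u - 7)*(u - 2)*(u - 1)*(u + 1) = u^4 - 9*u^3 + 13*u^2 + 9*u - 14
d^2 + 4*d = d*(d + 4)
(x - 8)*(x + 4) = x^2 - 4*x - 32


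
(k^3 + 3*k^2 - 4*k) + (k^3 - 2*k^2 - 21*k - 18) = 2*k^3 + k^2 - 25*k - 18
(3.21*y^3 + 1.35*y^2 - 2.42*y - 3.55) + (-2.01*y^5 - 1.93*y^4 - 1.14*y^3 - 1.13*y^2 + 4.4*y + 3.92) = -2.01*y^5 - 1.93*y^4 + 2.07*y^3 + 0.22*y^2 + 1.98*y + 0.37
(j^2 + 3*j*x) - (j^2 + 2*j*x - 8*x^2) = j*x + 8*x^2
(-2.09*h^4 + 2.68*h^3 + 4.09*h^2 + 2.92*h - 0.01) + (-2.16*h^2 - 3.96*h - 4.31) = -2.09*h^4 + 2.68*h^3 + 1.93*h^2 - 1.04*h - 4.32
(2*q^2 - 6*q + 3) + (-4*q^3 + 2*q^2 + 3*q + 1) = -4*q^3 + 4*q^2 - 3*q + 4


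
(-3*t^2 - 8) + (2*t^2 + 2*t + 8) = -t^2 + 2*t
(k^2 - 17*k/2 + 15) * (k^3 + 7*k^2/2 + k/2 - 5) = k^5 - 5*k^4 - 57*k^3/4 + 173*k^2/4 + 50*k - 75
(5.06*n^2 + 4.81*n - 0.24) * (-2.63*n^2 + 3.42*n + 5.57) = -13.3078*n^4 + 4.6549*n^3 + 45.2656*n^2 + 25.9709*n - 1.3368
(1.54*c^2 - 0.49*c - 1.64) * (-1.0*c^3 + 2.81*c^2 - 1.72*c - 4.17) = -1.54*c^5 + 4.8174*c^4 - 2.3857*c^3 - 10.1874*c^2 + 4.8641*c + 6.8388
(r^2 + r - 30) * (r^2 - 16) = r^4 + r^3 - 46*r^2 - 16*r + 480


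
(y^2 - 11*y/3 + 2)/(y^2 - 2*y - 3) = (y - 2/3)/(y + 1)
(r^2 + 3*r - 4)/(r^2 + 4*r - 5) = (r + 4)/(r + 5)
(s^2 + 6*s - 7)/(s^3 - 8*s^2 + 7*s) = (s + 7)/(s*(s - 7))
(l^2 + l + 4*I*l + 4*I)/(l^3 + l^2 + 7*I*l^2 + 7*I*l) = (l + 4*I)/(l*(l + 7*I))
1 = 1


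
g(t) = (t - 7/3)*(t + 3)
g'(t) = 2*t + 2/3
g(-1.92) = -4.59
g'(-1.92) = -3.17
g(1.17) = -4.85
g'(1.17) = 3.01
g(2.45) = 0.64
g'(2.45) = 5.57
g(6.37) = 37.82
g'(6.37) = 13.41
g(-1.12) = -6.49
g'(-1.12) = -1.57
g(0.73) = -5.98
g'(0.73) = 2.13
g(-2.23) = -3.51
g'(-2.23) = -3.79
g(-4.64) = 11.44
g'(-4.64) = -8.61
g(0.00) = -7.00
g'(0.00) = 0.67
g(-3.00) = 0.00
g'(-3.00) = -5.33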